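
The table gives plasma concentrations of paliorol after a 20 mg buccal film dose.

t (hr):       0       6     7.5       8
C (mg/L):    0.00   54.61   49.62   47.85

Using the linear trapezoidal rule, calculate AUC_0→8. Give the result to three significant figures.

AUC = 266 mg/L·hr

Trapezoidal AUC_0→8:
  [0→6]: (0.00+54.61)/2 × 6 = 163.83
  [6→7.5]: (54.61+49.62)/2 × 1.5 = 78.1725
  [7.5→8]: (49.62+47.85)/2 × 0.5 = 24.3675
  Sum = 266.37 mg/L·hr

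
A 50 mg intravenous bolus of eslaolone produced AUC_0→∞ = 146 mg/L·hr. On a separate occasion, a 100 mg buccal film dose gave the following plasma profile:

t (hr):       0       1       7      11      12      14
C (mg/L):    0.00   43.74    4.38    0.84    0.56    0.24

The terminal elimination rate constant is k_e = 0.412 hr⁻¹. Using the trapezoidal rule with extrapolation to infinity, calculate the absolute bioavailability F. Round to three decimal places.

F = 0.612

Trapezoidal AUC_0→14 (buccal film):
  [0→1]: (0.00+43.74)/2 × 1 = 21.87
  [1→7]: (43.74+4.38)/2 × 6 = 144.36
  [7→11]: (4.38+0.84)/2 × 4 = 10.44
  [11→12]: (0.84+0.56)/2 × 1 = 0.7
  [12→14]: (0.56+0.24)/2 × 2 = 0.8
  Sum = 178.17 mg/L·hr
Tail: C_last/k_e = 0.24/0.412 = 0.583
AUC_0→∞ (buccal film) = 178.17 + 0.583 = 178.753 mg/L·hr
F = (AUC_ev/D_ev)/(AUC_iv/D_iv) = (178.753/100)/(146/50) = 1.78753/2.92 = 0.6122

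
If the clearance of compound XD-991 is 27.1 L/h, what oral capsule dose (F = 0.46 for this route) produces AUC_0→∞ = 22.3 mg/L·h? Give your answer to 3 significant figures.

Dose = 1310 mg

Dose = CL × AUC_0→∞ / F
     = 27.1 × 22.3 / 0.46 = 1313.76 mg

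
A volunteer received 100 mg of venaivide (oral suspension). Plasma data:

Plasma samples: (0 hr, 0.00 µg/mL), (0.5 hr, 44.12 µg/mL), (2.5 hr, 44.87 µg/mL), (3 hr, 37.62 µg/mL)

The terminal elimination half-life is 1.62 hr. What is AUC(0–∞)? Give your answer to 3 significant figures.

Trapezoidal AUC_0→3:
  [0→0.5]: (0.00+44.12)/2 × 0.5 = 11.03
  [0.5→2.5]: (44.12+44.87)/2 × 2 = 88.99
  [2.5→3]: (44.87+37.62)/2 × 0.5 = 20.6225
  Sum = 120.6425 µg/mL·hr
k_e = ln2 / t½ = 0.693147 / 1.62 = 0.4279 hr^-1
Extrapolated tail: C_last / k_e = 37.62 / 0.4279 = 87.918
AUC_0→∞ = 120.6425 + 87.918 = 208.5605 µg/mL·hr

AUC = 209 µg/mL·hr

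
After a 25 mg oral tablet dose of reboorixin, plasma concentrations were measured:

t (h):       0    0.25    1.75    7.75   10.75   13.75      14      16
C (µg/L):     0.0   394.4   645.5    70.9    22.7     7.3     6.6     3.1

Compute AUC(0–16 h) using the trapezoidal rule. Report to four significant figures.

AUC = 3175 µg/L·h

Trapezoidal AUC_0→16:
  [0→0.25]: (0.0+394.4)/2 × 0.25 = 49.3
  [0.25→1.75]: (394.4+645.5)/2 × 1.5 = 779.925
  [1.75→7.75]: (645.5+70.9)/2 × 6 = 2149.2
  [7.75→10.75]: (70.9+22.7)/2 × 3 = 140.4
  [10.75→13.75]: (22.7+7.3)/2 × 3 = 45.0
  [13.75→14]: (7.3+6.6)/2 × 0.25 = 1.7375
  [14→16]: (6.6+3.1)/2 × 2 = 9.7
  Sum = 3175.2625 µg/L·h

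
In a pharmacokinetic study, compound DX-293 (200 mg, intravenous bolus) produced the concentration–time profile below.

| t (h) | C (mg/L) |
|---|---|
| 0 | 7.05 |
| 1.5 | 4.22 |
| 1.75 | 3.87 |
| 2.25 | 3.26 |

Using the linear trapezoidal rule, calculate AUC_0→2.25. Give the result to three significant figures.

AUC = 11.2 mg/L·h

Trapezoidal AUC_0→2.25:
  [0→1.5]: (7.05+4.22)/2 × 1.5 = 8.4525
  [1.5→1.75]: (4.22+3.87)/2 × 0.25 = 1.01125
  [1.75→2.25]: (3.87+3.26)/2 × 0.5 = 1.7825
  Sum = 11.24625 mg/L·h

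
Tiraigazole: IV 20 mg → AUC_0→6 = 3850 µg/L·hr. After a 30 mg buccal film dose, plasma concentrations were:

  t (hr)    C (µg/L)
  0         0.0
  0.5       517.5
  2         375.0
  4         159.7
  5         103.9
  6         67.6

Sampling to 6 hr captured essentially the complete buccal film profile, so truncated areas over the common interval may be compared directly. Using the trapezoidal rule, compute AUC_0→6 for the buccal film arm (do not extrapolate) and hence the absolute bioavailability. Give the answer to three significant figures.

Trapezoidal AUC_0→6 (buccal film):
  [0→0.5]: (0.0+517.5)/2 × 0.5 = 129.375
  [0.5→2]: (517.5+375.0)/2 × 1.5 = 669.375
  [2→4]: (375.0+159.7)/2 × 2 = 534.7
  [4→5]: (159.7+103.9)/2 × 1 = 131.8
  [5→6]: (103.9+67.6)/2 × 1 = 85.75
  Sum = 1551.0 µg/L·hr
F = (AUC_ev/D_ev)/(AUC_iv/D_iv) = (1551.0/30)/(3850/20) = 51.7/192.5 = 0.2686

F = 0.269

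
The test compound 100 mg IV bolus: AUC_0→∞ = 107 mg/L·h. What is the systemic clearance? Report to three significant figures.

CL = Dose_iv / AUC_0→∞
   = 100 / 107 = 0.934579 L/h

CL = 0.935 L/h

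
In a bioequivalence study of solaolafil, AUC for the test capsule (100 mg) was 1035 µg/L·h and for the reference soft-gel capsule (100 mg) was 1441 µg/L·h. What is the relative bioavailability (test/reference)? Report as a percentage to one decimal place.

F_rel = (AUC_test/D_test) / (AUC_ref/D_ref)
      = (1035/100) / (1441/100)
      = 10.35 / 14.41 = 0.7183 = 71.83%

F_rel = 71.8%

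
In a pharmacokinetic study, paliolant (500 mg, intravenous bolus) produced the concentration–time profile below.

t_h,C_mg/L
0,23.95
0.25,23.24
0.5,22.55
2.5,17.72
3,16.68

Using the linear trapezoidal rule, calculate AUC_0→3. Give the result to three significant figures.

AUC = 60.5 mg/L·h

Trapezoidal AUC_0→3:
  [0→0.25]: (23.95+23.24)/2 × 0.25 = 5.89875
  [0.25→0.5]: (23.24+22.55)/2 × 0.25 = 5.72375
  [0.5→2.5]: (22.55+17.72)/2 × 2 = 40.27
  [2.5→3]: (17.72+16.68)/2 × 0.5 = 8.6
  Sum = 60.4925 mg/L·h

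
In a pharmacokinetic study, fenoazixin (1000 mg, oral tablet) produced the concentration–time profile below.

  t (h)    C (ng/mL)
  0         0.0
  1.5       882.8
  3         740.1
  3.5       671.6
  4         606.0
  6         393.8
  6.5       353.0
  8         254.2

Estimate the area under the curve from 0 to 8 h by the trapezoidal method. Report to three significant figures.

Trapezoidal AUC_0→8:
  [0→1.5]: (0.0+882.8)/2 × 1.5 = 662.1
  [1.5→3]: (882.8+740.1)/2 × 1.5 = 1217.175
  [3→3.5]: (740.1+671.6)/2 × 0.5 = 352.925
  [3.5→4]: (671.6+606.0)/2 × 0.5 = 319.4
  [4→6]: (606.0+393.8)/2 × 2 = 999.8
  [6→6.5]: (393.8+353.0)/2 × 0.5 = 186.7
  [6.5→8]: (353.0+254.2)/2 × 1.5 = 455.4
  Sum = 4193.5 ng/mL·h

AUC = 4190 ng/mL·h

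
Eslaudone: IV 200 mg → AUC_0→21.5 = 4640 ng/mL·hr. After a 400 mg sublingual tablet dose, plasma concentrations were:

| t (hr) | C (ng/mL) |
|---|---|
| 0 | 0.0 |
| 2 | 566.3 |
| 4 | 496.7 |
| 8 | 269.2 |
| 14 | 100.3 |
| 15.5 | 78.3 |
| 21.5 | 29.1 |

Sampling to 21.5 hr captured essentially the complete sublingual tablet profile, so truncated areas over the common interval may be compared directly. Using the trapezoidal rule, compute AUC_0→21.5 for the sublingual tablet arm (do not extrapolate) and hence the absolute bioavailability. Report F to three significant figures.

Trapezoidal AUC_0→21.5 (sublingual tablet):
  [0→2]: (0.0+566.3)/2 × 2 = 566.3
  [2→4]: (566.3+496.7)/2 × 2 = 1063.0
  [4→8]: (496.7+269.2)/2 × 4 = 1531.8
  [8→14]: (269.2+100.3)/2 × 6 = 1108.5
  [14→15.5]: (100.3+78.3)/2 × 1.5 = 133.95
  [15.5→21.5]: (78.3+29.1)/2 × 6 = 322.2
  Sum = 4725.75 ng/mL·hr
F = (AUC_ev/D_ev)/(AUC_iv/D_iv) = (4725.75/400)/(4640/200) = 11.814375/23.2 = 0.5092

F = 0.509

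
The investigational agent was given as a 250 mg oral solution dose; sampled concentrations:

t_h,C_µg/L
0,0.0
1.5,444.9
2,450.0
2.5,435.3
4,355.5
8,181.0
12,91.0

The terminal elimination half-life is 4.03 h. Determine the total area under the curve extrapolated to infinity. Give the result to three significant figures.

Trapezoidal AUC_0→12:
  [0→1.5]: (0.0+444.9)/2 × 1.5 = 333.675
  [1.5→2]: (444.9+450.0)/2 × 0.5 = 223.725
  [2→2.5]: (450.0+435.3)/2 × 0.5 = 221.325
  [2.5→4]: (435.3+355.5)/2 × 1.5 = 593.1
  [4→8]: (355.5+181.0)/2 × 4 = 1073.0
  [8→12]: (181.0+91.0)/2 × 4 = 544.0
  Sum = 2988.825 µg/L·h
k_e = ln2 / t½ = 0.693147 / 4.03 = 0.1720 h^-1
Extrapolated tail: C_last / k_e = 91.0 / 0.172 = 529.070
AUC_0→∞ = 2988.825 + 529.070 = 3517.895 µg/L·h

AUC = 3520 µg/L·h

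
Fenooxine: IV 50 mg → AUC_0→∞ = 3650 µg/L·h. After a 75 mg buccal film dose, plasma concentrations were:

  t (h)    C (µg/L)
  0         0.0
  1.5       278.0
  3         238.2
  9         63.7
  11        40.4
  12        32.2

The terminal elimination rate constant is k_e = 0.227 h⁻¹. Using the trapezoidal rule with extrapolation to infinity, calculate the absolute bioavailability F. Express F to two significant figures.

F = 0.33

Trapezoidal AUC_0→12 (buccal film):
  [0→1.5]: (0.0+278.0)/2 × 1.5 = 208.5
  [1.5→3]: (278.0+238.2)/2 × 1.5 = 387.15
  [3→9]: (238.2+63.7)/2 × 6 = 905.7
  [9→11]: (63.7+40.4)/2 × 2 = 104.1
  [11→12]: (40.4+32.2)/2 × 1 = 36.3
  Sum = 1641.75 µg/L·h
Tail: C_last/k_e = 32.2/0.227 = 141.850
AUC_0→∞ (buccal film) = 1641.75 + 141.850 = 1783.6 µg/L·h
F = (AUC_ev/D_ev)/(AUC_iv/D_iv) = (1783.6/75)/(3650/50) = 23.7813/73 = 0.3258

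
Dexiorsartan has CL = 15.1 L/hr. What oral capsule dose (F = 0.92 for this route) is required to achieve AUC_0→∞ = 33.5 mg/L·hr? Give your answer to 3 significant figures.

Dose = CL × AUC_0→∞ / F
     = 15.1 × 33.5 / 0.92 = 549.837 mg

Dose = 550 mg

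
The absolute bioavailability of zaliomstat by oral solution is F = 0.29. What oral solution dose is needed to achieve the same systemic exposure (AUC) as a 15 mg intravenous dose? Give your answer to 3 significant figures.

D_oral = 51.7 mg

For equal systemic exposure: F × D_ev = D_iv
D_ev = D_iv / F = 15 / 0.29 = 51.7241 mg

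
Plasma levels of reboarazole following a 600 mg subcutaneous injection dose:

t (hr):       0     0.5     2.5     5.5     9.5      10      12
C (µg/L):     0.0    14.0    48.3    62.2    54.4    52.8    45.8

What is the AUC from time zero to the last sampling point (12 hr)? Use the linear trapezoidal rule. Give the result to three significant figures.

AUC = 590 µg/L·hr

Trapezoidal AUC_0→12:
  [0→0.5]: (0.0+14.0)/2 × 0.5 = 3.5
  [0.5→2.5]: (14.0+48.3)/2 × 2 = 62.3
  [2.5→5.5]: (48.3+62.2)/2 × 3 = 165.75
  [5.5→9.5]: (62.2+54.4)/2 × 4 = 233.2
  [9.5→10]: (54.4+52.8)/2 × 0.5 = 26.8
  [10→12]: (52.8+45.8)/2 × 2 = 98.6
  Sum = 590.15 µg/L·hr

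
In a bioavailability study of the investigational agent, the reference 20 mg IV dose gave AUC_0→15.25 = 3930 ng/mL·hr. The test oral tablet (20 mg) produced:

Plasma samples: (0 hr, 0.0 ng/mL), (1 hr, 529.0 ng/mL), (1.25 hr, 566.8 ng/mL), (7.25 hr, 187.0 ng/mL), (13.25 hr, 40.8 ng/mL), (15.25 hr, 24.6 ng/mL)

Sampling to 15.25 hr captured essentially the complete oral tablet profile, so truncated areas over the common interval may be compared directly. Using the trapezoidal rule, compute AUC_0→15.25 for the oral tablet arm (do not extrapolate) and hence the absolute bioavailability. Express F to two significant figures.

Trapezoidal AUC_0→15.25 (oral tablet):
  [0→1]: (0.0+529.0)/2 × 1 = 264.5
  [1→1.25]: (529.0+566.8)/2 × 0.25 = 136.975
  [1.25→7.25]: (566.8+187.0)/2 × 6 = 2261.4
  [7.25→13.25]: (187.0+40.8)/2 × 6 = 683.4
  [13.25→15.25]: (40.8+24.6)/2 × 2 = 65.4
  Sum = 3411.675 ng/mL·hr
F = (AUC_ev/D_ev)/(AUC_iv/D_iv) = (3411.675/20)/(3930/20) = 170.58375/196.5 = 0.8681

F = 0.87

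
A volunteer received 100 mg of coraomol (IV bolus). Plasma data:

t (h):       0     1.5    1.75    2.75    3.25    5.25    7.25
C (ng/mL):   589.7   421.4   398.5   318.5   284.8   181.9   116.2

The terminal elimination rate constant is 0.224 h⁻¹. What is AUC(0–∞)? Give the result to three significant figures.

Trapezoidal AUC_0→7.25:
  [0→1.5]: (589.7+421.4)/2 × 1.5 = 758.325
  [1.5→1.75]: (421.4+398.5)/2 × 0.25 = 102.4875
  [1.75→2.75]: (398.5+318.5)/2 × 1 = 358.5
  [2.75→3.25]: (318.5+284.8)/2 × 0.5 = 150.825
  [3.25→5.25]: (284.8+181.9)/2 × 2 = 466.7
  [5.25→7.25]: (181.9+116.2)/2 × 2 = 298.1
  Sum = 2134.9375 ng/mL·h
Extrapolated tail: C_last / k_e = 116.2 / 0.224 = 518.750
AUC_0→∞ = 2134.9375 + 518.750 = 2653.6875 ng/mL·h

AUC = 2650 ng/mL·h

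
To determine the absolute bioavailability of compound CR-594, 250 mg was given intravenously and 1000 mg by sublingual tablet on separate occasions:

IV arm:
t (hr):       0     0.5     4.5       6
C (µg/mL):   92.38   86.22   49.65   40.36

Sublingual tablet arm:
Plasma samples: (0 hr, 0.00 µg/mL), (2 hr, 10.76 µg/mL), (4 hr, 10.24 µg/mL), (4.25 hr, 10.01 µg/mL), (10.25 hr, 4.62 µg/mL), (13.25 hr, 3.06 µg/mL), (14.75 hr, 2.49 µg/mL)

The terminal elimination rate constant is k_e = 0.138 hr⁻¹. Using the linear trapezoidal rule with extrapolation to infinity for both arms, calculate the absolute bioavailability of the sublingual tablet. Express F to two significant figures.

Trapezoidal AUC_0→6 (IV):
  [0→0.5]: (92.38+86.22)/2 × 0.5 = 44.65
  [0.5→4.5]: (86.22+49.65)/2 × 4 = 271.74
  [4.5→6]: (49.65+40.36)/2 × 1.5 = 67.5075
  Sum = 383.8975 µg/mL·hr
IV tail: 40.36/0.138 = 292.464; AUC_iv,0→∞ = 383.8975 + 292.464 = 676.3615 µg/mL·hr
Trapezoidal AUC_0→14.75 (sublingual tablet):
  [0→2]: (0.00+10.76)/2 × 2 = 10.76
  [2→4]: (10.76+10.24)/2 × 2 = 21.0
  [4→4.25]: (10.24+10.01)/2 × 0.25 = 2.53125
  [4.25→10.25]: (10.01+4.62)/2 × 6 = 43.89
  [10.25→13.25]: (4.62+3.06)/2 × 3 = 11.52
  [13.25→14.75]: (3.06+2.49)/2 × 1.5 = 4.1625
  Sum = 93.86375 µg/mL·hr
sublingual tablet tail: 2.49/0.138 = 18.043; AUC_ev,0→∞ = 93.86375 + 18.043 = 111.90675 µg/mL·hr
F = (AUC_ev/D_ev)/(AUC_iv/D_iv) = (111.90675/1000)/(676.3615/250) = 0.11190675/2.705446 = 0.0414

F = 0.041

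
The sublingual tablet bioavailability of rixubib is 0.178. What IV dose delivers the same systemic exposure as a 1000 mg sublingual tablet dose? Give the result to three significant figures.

D_iv = 178 mg

Systemic exposure from an extravascular dose = F × D_ev, so the equivalent IV dose is F × D_ev.
D_iv = F × D_ev = 0.178 × 1000 = 178 mg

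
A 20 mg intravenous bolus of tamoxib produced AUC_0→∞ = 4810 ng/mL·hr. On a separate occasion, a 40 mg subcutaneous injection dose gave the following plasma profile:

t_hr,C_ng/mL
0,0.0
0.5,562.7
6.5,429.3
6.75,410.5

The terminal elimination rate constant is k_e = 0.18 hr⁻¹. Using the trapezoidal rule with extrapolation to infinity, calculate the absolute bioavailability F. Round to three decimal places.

F = 0.572

Trapezoidal AUC_0→6.75 (subcutaneous injection):
  [0→0.5]: (0.0+562.7)/2 × 0.5 = 140.675
  [0.5→6.5]: (562.7+429.3)/2 × 6 = 2976.0
  [6.5→6.75]: (429.3+410.5)/2 × 0.25 = 104.975
  Sum = 3221.65 ng/mL·hr
Tail: C_last/k_e = 410.5/0.18 = 2280.556
AUC_0→∞ (subcutaneous injection) = 3221.65 + 2280.556 = 5502.206 ng/mL·hr
F = (AUC_ev/D_ev)/(AUC_iv/D_iv) = (5502.206/40)/(4810/20) = 137.55515/240.5 = 0.5720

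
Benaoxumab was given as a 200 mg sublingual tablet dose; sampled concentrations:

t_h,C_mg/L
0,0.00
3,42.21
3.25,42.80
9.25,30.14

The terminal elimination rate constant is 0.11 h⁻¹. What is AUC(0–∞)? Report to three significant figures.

Trapezoidal AUC_0→9.25:
  [0→3]: (0.00+42.21)/2 × 3 = 63.315
  [3→3.25]: (42.21+42.80)/2 × 0.25 = 10.62625
  [3.25→9.25]: (42.80+30.14)/2 × 6 = 218.82
  Sum = 292.76125 mg/L·h
Extrapolated tail: C_last / k_e = 30.14 / 0.11 = 274.000
AUC_0→∞ = 292.76125 + 274.000 = 566.76125 mg/L·h

AUC = 567 mg/L·h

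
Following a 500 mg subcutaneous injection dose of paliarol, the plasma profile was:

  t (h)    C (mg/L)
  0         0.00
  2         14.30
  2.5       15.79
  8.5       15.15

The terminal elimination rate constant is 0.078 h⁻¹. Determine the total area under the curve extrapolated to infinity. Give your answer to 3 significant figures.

AUC = 309 mg/L·h

Trapezoidal AUC_0→8.5:
  [0→2]: (0.00+14.30)/2 × 2 = 14.3
  [2→2.5]: (14.30+15.79)/2 × 0.5 = 7.5225
  [2.5→8.5]: (15.79+15.15)/2 × 6 = 92.82
  Sum = 114.6425 mg/L·h
Extrapolated tail: C_last / k_e = 15.15 / 0.078 = 194.231
AUC_0→∞ = 114.6425 + 194.231 = 308.8735 mg/L·h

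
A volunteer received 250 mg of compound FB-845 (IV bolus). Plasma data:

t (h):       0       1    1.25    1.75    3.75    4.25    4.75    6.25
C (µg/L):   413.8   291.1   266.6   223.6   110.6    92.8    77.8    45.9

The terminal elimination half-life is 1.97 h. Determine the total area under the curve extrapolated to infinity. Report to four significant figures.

AUC = 1196 µg/L·h

Trapezoidal AUC_0→6.25:
  [0→1]: (413.8+291.1)/2 × 1 = 352.45
  [1→1.25]: (291.1+266.6)/2 × 0.25 = 69.7125
  [1.25→1.75]: (266.6+223.6)/2 × 0.5 = 122.55
  [1.75→3.75]: (223.6+110.6)/2 × 2 = 334.2
  [3.75→4.25]: (110.6+92.8)/2 × 0.5 = 50.85
  [4.25→4.75]: (92.8+77.8)/2 × 0.5 = 42.65
  [4.75→6.25]: (77.8+45.9)/2 × 1.5 = 92.775
  Sum = 1065.1875 µg/L·h
k_e = ln2 / t½ = 0.693147 / 1.97 = 0.3519 h^-1
Extrapolated tail: C_last / k_e = 45.9 / 0.3519 = 130.435
AUC_0→∞ = 1065.1875 + 130.435 = 1195.6225 µg/L·h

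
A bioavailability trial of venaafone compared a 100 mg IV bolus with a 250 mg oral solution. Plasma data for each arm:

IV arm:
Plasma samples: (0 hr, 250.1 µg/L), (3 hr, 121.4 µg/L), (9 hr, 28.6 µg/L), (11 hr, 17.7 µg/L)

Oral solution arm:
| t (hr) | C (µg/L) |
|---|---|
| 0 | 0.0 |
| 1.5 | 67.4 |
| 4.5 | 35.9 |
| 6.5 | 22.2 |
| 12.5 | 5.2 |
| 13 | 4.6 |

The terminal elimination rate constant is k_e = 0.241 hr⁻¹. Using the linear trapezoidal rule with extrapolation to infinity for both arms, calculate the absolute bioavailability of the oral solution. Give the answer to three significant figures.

F = 0.130

Trapezoidal AUC_0→11 (IV):
  [0→3]: (250.1+121.4)/2 × 3 = 557.25
  [3→9]: (121.4+28.6)/2 × 6 = 450.0
  [9→11]: (28.6+17.7)/2 × 2 = 46.3
  Sum = 1053.55 µg/L·hr
IV tail: 17.7/0.241 = 73.444; AUC_iv,0→∞ = 1053.55 + 73.444 = 1126.994 µg/L·hr
Trapezoidal AUC_0→13 (oral solution):
  [0→1.5]: (0.0+67.4)/2 × 1.5 = 50.55
  [1.5→4.5]: (67.4+35.9)/2 × 3 = 154.95
  [4.5→6.5]: (35.9+22.2)/2 × 2 = 58.1
  [6.5→12.5]: (22.2+5.2)/2 × 6 = 82.2
  [12.5→13]: (5.2+4.6)/2 × 0.5 = 2.45
  Sum = 348.25 µg/L·hr
oral solution tail: 4.6/0.241 = 19.087; AUC_ev,0→∞ = 348.25 + 19.087 = 367.337 µg/L·hr
F = (AUC_ev/D_ev)/(AUC_iv/D_iv) = (367.337/250)/(1126.994/100) = 1.469348/11.26994 = 0.1304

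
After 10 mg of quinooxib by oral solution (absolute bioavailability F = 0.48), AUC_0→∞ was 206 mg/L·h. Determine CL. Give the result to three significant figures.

CL = 0.0233 L/h

CL = F × Dose / AUC_0→∞
   = 0.48 × 10 / 206 = 0.023301 L/h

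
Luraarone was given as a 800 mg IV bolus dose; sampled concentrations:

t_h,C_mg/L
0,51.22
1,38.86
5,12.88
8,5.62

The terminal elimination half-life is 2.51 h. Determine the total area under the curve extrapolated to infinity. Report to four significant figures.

AUC = 196.6 mg/L·h

Trapezoidal AUC_0→8:
  [0→1]: (51.22+38.86)/2 × 1 = 45.04
  [1→5]: (38.86+12.88)/2 × 4 = 103.48
  [5→8]: (12.88+5.62)/2 × 3 = 27.75
  Sum = 176.27 mg/L·h
k_e = ln2 / t½ = 0.693147 / 2.51 = 0.2762 h^-1
Extrapolated tail: C_last / k_e = 5.62 / 0.2762 = 20.348
AUC_0→∞ = 176.27 + 20.348 = 196.618 mg/L·h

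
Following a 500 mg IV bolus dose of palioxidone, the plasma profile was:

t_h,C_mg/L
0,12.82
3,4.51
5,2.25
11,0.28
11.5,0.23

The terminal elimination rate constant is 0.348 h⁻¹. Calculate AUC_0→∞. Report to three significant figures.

AUC = 41.1 mg/L·h

Trapezoidal AUC_0→11.5:
  [0→3]: (12.82+4.51)/2 × 3 = 25.995
  [3→5]: (4.51+2.25)/2 × 2 = 6.76
  [5→11]: (2.25+0.28)/2 × 6 = 7.59
  [11→11.5]: (0.28+0.23)/2 × 0.5 = 0.1275
  Sum = 40.4725 mg/L·h
Extrapolated tail: C_last / k_e = 0.23 / 0.348 = 0.661
AUC_0→∞ = 40.4725 + 0.661 = 41.1335 mg/L·h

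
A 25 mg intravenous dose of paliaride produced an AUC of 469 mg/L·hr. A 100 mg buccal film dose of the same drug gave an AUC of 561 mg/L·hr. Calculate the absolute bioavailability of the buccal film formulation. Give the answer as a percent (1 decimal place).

F = 29.9%

F = (AUC_ev / D_ev) / (AUC_iv / D_iv)
  = (561/100) / (469/25)
  = 5.61 / 18.76 = 0.2990
  = 29.90%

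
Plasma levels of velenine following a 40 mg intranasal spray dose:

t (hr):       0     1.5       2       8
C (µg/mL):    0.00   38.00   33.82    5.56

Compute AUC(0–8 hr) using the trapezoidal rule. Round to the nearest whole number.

AUC = 165 µg/mL·hr

Trapezoidal AUC_0→8:
  [0→1.5]: (0.00+38.00)/2 × 1.5 = 28.5
  [1.5→2]: (38.00+33.82)/2 × 0.5 = 17.955
  [2→8]: (33.82+5.56)/2 × 6 = 118.14
  Sum = 164.595 µg/mL·hr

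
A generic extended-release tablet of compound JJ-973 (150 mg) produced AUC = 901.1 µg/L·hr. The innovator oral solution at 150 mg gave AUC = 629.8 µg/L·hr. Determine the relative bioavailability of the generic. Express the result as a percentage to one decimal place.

F_rel = 143.1%

F_rel = (AUC_test/D_test) / (AUC_ref/D_ref)
      = (901.1/150) / (629.8/150)
      = 6.00733 / 4.19867 = 1.4308 = 143.08%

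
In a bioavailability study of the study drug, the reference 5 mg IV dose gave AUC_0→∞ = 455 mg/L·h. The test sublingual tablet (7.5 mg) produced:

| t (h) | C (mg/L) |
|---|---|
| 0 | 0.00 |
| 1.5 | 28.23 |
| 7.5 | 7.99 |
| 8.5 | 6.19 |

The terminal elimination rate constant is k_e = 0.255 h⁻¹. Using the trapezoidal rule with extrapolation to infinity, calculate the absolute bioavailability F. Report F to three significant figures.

F = 0.236

Trapezoidal AUC_0→8.5 (sublingual tablet):
  [0→1.5]: (0.00+28.23)/2 × 1.5 = 21.1725
  [1.5→7.5]: (28.23+7.99)/2 × 6 = 108.66
  [7.5→8.5]: (7.99+6.19)/2 × 1 = 7.09
  Sum = 136.9225 mg/L·h
Tail: C_last/k_e = 6.19/0.255 = 24.275
AUC_0→∞ (sublingual tablet) = 136.9225 + 24.275 = 161.1975 mg/L·h
F = (AUC_ev/D_ev)/(AUC_iv/D_iv) = (161.1975/7.5)/(455/5) = 21.493/91 = 0.2362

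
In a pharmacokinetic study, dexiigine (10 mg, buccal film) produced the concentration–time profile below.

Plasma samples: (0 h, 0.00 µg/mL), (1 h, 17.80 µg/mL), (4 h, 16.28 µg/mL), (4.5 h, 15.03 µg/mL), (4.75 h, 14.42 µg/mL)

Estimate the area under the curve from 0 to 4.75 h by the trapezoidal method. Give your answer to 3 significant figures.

Trapezoidal AUC_0→4.75:
  [0→1]: (0.00+17.80)/2 × 1 = 8.9
  [1→4]: (17.80+16.28)/2 × 3 = 51.12
  [4→4.5]: (16.28+15.03)/2 × 0.5 = 7.8275
  [4.5→4.75]: (15.03+14.42)/2 × 0.25 = 3.68125
  Sum = 71.52875 µg/mL·h

AUC = 71.5 µg/mL·h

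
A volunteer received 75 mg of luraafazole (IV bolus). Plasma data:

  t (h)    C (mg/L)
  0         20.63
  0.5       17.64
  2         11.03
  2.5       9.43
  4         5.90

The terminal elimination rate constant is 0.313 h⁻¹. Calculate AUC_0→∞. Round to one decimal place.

AUC = 66.5 mg/L·h

Trapezoidal AUC_0→4:
  [0→0.5]: (20.63+17.64)/2 × 0.5 = 9.5675
  [0.5→2]: (17.64+11.03)/2 × 1.5 = 21.5025
  [2→2.5]: (11.03+9.43)/2 × 0.5 = 5.115
  [2.5→4]: (9.43+5.90)/2 × 1.5 = 11.4975
  Sum = 47.6825 mg/L·h
Extrapolated tail: C_last / k_e = 5.90 / 0.313 = 18.850
AUC_0→∞ = 47.6825 + 18.850 = 66.5325 mg/L·h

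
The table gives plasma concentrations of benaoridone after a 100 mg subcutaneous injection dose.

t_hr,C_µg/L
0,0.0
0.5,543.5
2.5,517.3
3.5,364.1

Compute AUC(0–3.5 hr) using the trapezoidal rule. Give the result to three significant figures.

AUC = 1640 µg/L·hr

Trapezoidal AUC_0→3.5:
  [0→0.5]: (0.0+543.5)/2 × 0.5 = 135.875
  [0.5→2.5]: (543.5+517.3)/2 × 2 = 1060.8
  [2.5→3.5]: (517.3+364.1)/2 × 1 = 440.7
  Sum = 1637.375 µg/L·hr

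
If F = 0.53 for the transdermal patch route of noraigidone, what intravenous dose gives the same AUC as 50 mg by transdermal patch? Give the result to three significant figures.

Systemic exposure from an extravascular dose = F × D_ev, so the equivalent IV dose is F × D_ev.
D_iv = F × D_ev = 0.53 × 50 = 26.5 mg

D_iv = 26.5 mg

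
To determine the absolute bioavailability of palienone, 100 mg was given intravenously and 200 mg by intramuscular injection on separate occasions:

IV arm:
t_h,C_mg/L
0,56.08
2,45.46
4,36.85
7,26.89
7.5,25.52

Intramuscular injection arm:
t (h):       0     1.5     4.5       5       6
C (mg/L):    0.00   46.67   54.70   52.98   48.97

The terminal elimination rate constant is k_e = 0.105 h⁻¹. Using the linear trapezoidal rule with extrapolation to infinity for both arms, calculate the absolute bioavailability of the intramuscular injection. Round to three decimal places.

F = 0.683

Trapezoidal AUC_0→7.5 (IV):
  [0→2]: (56.08+45.46)/2 × 2 = 101.54
  [2→4]: (45.46+36.85)/2 × 2 = 82.31
  [4→7]: (36.85+26.89)/2 × 3 = 95.61
  [7→7.5]: (26.89+25.52)/2 × 0.5 = 13.1025
  Sum = 292.5625 mg/L·h
IV tail: 25.52/0.105 = 243.048; AUC_iv,0→∞ = 292.5625 + 243.048 = 535.6105 mg/L·h
Trapezoidal AUC_0→6 (intramuscular injection):
  [0→1.5]: (0.00+46.67)/2 × 1.5 = 35.0025
  [1.5→4.5]: (46.67+54.70)/2 × 3 = 152.055
  [4.5→5]: (54.70+52.98)/2 × 0.5 = 26.92
  [5→6]: (52.98+48.97)/2 × 1 = 50.975
  Sum = 264.9525 mg/L·h
intramuscular injection tail: 48.97/0.105 = 466.381; AUC_ev,0→∞ = 264.9525 + 466.381 = 731.3335 mg/L·h
F = (AUC_ev/D_ev)/(AUC_iv/D_iv) = (731.3335/200)/(535.6105/100) = 3.6566675/5.356105 = 0.6827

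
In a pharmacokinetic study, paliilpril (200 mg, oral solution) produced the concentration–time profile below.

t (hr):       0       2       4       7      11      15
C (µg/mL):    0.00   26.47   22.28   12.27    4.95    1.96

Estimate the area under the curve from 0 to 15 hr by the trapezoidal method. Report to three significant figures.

AUC = 175 µg/mL·hr

Trapezoidal AUC_0→15:
  [0→2]: (0.00+26.47)/2 × 2 = 26.47
  [2→4]: (26.47+22.28)/2 × 2 = 48.75
  [4→7]: (22.28+12.27)/2 × 3 = 51.825
  [7→11]: (12.27+4.95)/2 × 4 = 34.44
  [11→15]: (4.95+1.96)/2 × 4 = 13.82
  Sum = 175.305 µg/mL·hr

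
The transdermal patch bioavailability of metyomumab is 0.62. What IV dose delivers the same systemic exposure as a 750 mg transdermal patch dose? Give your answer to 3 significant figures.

Systemic exposure from an extravascular dose = F × D_ev, so the equivalent IV dose is F × D_ev.
D_iv = F × D_ev = 0.62 × 750 = 465 mg

D_iv = 465 mg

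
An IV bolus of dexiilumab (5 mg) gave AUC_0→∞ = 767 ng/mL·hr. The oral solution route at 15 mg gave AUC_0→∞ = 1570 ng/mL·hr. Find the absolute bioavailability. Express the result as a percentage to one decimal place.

F = (AUC_ev / D_ev) / (AUC_iv / D_iv)
  = (1570/15) / (767/5)
  = 104.667 / 153.4 = 0.6823
  = 68.23%

F = 68.2%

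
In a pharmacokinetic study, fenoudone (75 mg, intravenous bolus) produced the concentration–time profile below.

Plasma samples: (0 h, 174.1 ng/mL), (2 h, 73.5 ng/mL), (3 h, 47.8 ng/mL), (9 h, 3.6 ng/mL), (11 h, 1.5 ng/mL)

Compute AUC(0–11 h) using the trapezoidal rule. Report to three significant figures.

Trapezoidal AUC_0→11:
  [0→2]: (174.1+73.5)/2 × 2 = 247.6
  [2→3]: (73.5+47.8)/2 × 1 = 60.65
  [3→9]: (47.8+3.6)/2 × 6 = 154.2
  [9→11]: (3.6+1.5)/2 × 2 = 5.1
  Sum = 467.55 ng/mL·h

AUC = 468 ng/mL·h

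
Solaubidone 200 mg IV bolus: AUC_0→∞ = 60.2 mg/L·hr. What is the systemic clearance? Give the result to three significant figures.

CL = 3.32 L/hr

CL = Dose_iv / AUC_0→∞
   = 200 / 60.2 = 3.32226 L/hr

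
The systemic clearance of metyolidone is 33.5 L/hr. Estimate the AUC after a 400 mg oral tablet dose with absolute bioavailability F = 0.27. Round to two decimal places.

AUC_0→∞ = F × Dose / CL
        = 0.27 × 400 / 33.5 = 3.22388 mg/L·hr

AUC = 3.22 mg/L·hr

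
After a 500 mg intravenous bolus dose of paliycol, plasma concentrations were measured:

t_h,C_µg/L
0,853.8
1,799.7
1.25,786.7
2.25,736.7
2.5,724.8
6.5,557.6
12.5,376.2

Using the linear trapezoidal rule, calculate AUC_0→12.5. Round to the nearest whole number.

Trapezoidal AUC_0→12.5:
  [0→1]: (853.8+799.7)/2 × 1 = 826.75
  [1→1.25]: (799.7+786.7)/2 × 0.25 = 198.3
  [1.25→2.25]: (786.7+736.7)/2 × 1 = 761.7
  [2.25→2.5]: (736.7+724.8)/2 × 0.25 = 182.6875
  [2.5→6.5]: (724.8+557.6)/2 × 4 = 2564.8
  [6.5→12.5]: (557.6+376.2)/2 × 6 = 2801.4
  Sum = 7335.6375 µg/L·h

AUC = 7336 µg/L·h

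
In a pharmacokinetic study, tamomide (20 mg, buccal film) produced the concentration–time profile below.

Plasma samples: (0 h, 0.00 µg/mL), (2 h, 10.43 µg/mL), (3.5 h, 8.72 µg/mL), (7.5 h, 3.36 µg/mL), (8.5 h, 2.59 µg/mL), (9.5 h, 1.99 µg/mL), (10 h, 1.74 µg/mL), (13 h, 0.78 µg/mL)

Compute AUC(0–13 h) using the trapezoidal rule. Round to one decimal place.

Trapezoidal AUC_0→13:
  [0→2]: (0.00+10.43)/2 × 2 = 10.43
  [2→3.5]: (10.43+8.72)/2 × 1.5 = 14.3625
  [3.5→7.5]: (8.72+3.36)/2 × 4 = 24.16
  [7.5→8.5]: (3.36+2.59)/2 × 1 = 2.975
  [8.5→9.5]: (2.59+1.99)/2 × 1 = 2.29
  [9.5→10]: (1.99+1.74)/2 × 0.5 = 0.9325
  [10→13]: (1.74+0.78)/2 × 3 = 3.78
  Sum = 58.93 µg/mL·h

AUC = 58.9 µg/mL·h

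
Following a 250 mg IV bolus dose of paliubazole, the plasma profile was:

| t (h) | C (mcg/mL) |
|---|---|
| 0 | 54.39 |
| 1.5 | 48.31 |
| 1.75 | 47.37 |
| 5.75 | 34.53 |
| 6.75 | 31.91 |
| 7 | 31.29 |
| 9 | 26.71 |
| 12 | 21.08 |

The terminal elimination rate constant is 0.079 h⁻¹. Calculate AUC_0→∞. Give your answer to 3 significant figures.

Trapezoidal AUC_0→12:
  [0→1.5]: (54.39+48.31)/2 × 1.5 = 77.025
  [1.5→1.75]: (48.31+47.37)/2 × 0.25 = 11.96
  [1.75→5.75]: (47.37+34.53)/2 × 4 = 163.8
  [5.75→6.75]: (34.53+31.91)/2 × 1 = 33.22
  [6.75→7]: (31.91+31.29)/2 × 0.25 = 7.9
  [7→9]: (31.29+26.71)/2 × 2 = 58.0
  [9→12]: (26.71+21.08)/2 × 3 = 71.685
  Sum = 423.59 mcg/mL·h
Extrapolated tail: C_last / k_e = 21.08 / 0.079 = 266.835
AUC_0→∞ = 423.59 + 266.835 = 690.425 mcg/mL·h

AUC = 690 mcg/mL·h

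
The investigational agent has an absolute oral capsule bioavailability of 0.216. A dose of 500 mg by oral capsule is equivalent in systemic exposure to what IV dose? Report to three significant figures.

D_iv = 108 mg

Systemic exposure from an extravascular dose = F × D_ev, so the equivalent IV dose is F × D_ev.
D_iv = F × D_ev = 0.216 × 500 = 108 mg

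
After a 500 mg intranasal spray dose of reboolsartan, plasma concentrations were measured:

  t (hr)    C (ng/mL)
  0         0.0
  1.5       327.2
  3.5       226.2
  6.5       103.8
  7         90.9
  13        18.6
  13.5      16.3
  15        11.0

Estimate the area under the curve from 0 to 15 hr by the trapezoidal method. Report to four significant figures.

Trapezoidal AUC_0→15:
  [0→1.5]: (0.0+327.2)/2 × 1.5 = 245.4
  [1.5→3.5]: (327.2+226.2)/2 × 2 = 553.4
  [3.5→6.5]: (226.2+103.8)/2 × 3 = 495.0
  [6.5→7]: (103.8+90.9)/2 × 0.5 = 48.675
  [7→13]: (90.9+18.6)/2 × 6 = 328.5
  [13→13.5]: (18.6+16.3)/2 × 0.5 = 8.725
  [13.5→15]: (16.3+11.0)/2 × 1.5 = 20.475
  Sum = 1700.175 ng/mL·hr

AUC = 1700 ng/mL·hr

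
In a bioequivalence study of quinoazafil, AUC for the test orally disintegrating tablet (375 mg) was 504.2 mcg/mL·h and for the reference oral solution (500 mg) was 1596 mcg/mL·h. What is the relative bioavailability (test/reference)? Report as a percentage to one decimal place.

F_rel = 42.1%

F_rel = (AUC_test/D_test) / (AUC_ref/D_ref)
      = (504.2/375) / (1596/500)
      = 1.34453 / 3.192 = 0.4212 = 42.12%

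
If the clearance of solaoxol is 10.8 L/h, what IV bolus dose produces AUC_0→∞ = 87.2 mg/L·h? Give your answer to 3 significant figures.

Dose_iv = CL × AUC_0→∞
     = 10.8 × 87.2 = 941.76 mg

Dose = 942 mg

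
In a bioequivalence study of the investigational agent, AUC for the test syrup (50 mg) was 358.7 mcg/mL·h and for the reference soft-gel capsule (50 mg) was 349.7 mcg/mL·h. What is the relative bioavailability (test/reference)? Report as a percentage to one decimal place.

F_rel = 102.6%

F_rel = (AUC_test/D_test) / (AUC_ref/D_ref)
      = (358.7/50) / (349.7/50)
      = 7.174 / 6.994 = 1.0257 = 102.57%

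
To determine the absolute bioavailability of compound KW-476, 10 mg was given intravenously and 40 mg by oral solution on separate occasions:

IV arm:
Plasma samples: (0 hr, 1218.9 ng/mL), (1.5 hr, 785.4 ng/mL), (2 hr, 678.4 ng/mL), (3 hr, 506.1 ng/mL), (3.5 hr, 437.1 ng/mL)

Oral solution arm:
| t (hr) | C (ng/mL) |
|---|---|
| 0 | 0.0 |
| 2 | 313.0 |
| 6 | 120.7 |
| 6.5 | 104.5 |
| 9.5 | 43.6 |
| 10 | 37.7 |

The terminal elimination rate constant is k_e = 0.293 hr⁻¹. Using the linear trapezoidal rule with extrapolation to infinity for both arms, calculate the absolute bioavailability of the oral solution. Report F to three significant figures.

Trapezoidal AUC_0→3.5 (IV):
  [0→1.5]: (1218.9+785.4)/2 × 1.5 = 1503.225
  [1.5→2]: (785.4+678.4)/2 × 0.5 = 365.95
  [2→3]: (678.4+506.1)/2 × 1 = 592.25
  [3→3.5]: (506.1+437.1)/2 × 0.5 = 235.8
  Sum = 2697.225 ng/mL·hr
IV tail: 437.1/0.293 = 1491.809; AUC_iv,0→∞ = 2697.225 + 1491.809 = 4189.034 ng/mL·hr
Trapezoidal AUC_0→10 (oral solution):
  [0→2]: (0.0+313.0)/2 × 2 = 313.0
  [2→6]: (313.0+120.7)/2 × 4 = 867.4
  [6→6.5]: (120.7+104.5)/2 × 0.5 = 56.3
  [6.5→9.5]: (104.5+43.6)/2 × 3 = 222.15
  [9.5→10]: (43.6+37.7)/2 × 0.5 = 20.325
  Sum = 1479.175 ng/mL·hr
oral solution tail: 37.7/0.293 = 128.669; AUC_ev,0→∞ = 1479.175 + 128.669 = 1607.844 ng/mL·hr
F = (AUC_ev/D_ev)/(AUC_iv/D_iv) = (1607.844/40)/(4189.034/10) = 40.1961/418.9034 = 0.0960

F = 0.0960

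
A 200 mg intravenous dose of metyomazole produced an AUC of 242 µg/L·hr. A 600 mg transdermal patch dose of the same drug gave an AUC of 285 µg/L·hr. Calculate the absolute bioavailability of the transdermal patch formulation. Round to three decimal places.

F = 0.393

F = (AUC_ev / D_ev) / (AUC_iv / D_iv)
  = (285/600) / (242/200)
  = 0.475 / 1.21 = 0.3926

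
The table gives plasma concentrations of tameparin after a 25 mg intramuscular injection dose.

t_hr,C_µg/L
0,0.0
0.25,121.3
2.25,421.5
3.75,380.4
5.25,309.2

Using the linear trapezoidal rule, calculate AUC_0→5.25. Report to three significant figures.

Trapezoidal AUC_0→5.25:
  [0→0.25]: (0.0+121.3)/2 × 0.25 = 15.1625
  [0.25→2.25]: (121.3+421.5)/2 × 2 = 542.8
  [2.25→3.75]: (421.5+380.4)/2 × 1.5 = 601.425
  [3.75→5.25]: (380.4+309.2)/2 × 1.5 = 517.2
  Sum = 1676.5875 µg/L·hr

AUC = 1680 µg/L·hr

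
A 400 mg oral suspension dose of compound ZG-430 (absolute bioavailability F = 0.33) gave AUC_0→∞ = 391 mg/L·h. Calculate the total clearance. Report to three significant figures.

CL = 0.338 L/h

CL = F × Dose / AUC_0→∞
   = 0.33 × 400 / 391 = 0.337596 L/h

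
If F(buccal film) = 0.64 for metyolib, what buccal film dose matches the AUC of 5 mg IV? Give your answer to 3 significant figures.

D_buccal = 7.81 mg

For equal systemic exposure: F × D_ev = D_iv
D_ev = D_iv / F = 5 / 0.64 = 7.8125 mg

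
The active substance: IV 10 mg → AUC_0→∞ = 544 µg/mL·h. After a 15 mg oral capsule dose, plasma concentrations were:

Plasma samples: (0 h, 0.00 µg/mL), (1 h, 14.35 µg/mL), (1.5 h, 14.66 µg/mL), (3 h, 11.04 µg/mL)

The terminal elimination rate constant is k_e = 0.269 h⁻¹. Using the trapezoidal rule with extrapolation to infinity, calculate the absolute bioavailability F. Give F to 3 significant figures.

Trapezoidal AUC_0→3 (oral capsule):
  [0→1]: (0.00+14.35)/2 × 1 = 7.175
  [1→1.5]: (14.35+14.66)/2 × 0.5 = 7.2525
  [1.5→3]: (14.66+11.04)/2 × 1.5 = 19.275
  Sum = 33.7025 µg/mL·h
Tail: C_last/k_e = 11.04/0.269 = 41.041
AUC_0→∞ (oral capsule) = 33.7025 + 41.041 = 74.7435 µg/mL·h
F = (AUC_ev/D_ev)/(AUC_iv/D_iv) = (74.7435/15)/(544/10) = 4.9829/54.4 = 0.0916

F = 0.0916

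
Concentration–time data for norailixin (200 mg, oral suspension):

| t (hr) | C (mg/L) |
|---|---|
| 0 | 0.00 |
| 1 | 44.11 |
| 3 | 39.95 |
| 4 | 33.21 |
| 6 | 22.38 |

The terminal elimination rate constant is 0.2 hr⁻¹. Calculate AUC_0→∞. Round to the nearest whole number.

Trapezoidal AUC_0→6:
  [0→1]: (0.00+44.11)/2 × 1 = 22.055
  [1→3]: (44.11+39.95)/2 × 2 = 84.06
  [3→4]: (39.95+33.21)/2 × 1 = 36.58
  [4→6]: (33.21+22.38)/2 × 2 = 55.59
  Sum = 198.285 mg/L·hr
Extrapolated tail: C_last / k_e = 22.38 / 0.2 = 111.900
AUC_0→∞ = 198.285 + 111.900 = 310.185 mg/L·hr

AUC = 310 mg/L·hr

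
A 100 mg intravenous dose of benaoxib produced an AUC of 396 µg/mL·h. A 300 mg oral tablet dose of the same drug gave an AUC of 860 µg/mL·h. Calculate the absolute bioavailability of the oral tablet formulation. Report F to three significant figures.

F = 0.724

F = (AUC_ev / D_ev) / (AUC_iv / D_iv)
  = (860/300) / (396/100)
  = 2.86667 / 3.96 = 0.7239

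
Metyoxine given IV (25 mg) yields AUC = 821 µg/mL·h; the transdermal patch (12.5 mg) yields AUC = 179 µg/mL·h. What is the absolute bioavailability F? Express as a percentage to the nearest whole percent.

F = 44%

F = (AUC_ev / D_ev) / (AUC_iv / D_iv)
  = (179/12.5) / (821/25)
  = 14.32 / 32.84 = 0.4361
  = 43.61%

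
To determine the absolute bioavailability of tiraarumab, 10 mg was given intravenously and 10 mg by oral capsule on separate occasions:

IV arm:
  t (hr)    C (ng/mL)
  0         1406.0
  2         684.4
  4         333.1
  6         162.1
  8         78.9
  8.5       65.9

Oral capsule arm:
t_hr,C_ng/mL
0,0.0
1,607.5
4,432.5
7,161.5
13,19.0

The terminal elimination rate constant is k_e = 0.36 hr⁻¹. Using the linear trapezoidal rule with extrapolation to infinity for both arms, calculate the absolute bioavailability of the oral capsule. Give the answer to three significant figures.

F = 0.824

Trapezoidal AUC_0→8.5 (IV):
  [0→2]: (1406.0+684.4)/2 × 2 = 2090.4
  [2→4]: (684.4+333.1)/2 × 2 = 1017.5
  [4→6]: (333.1+162.1)/2 × 2 = 495.2
  [6→8]: (162.1+78.9)/2 × 2 = 241.0
  [8→8.5]: (78.9+65.9)/2 × 0.5 = 36.2
  Sum = 3880.3 ng/mL·hr
IV tail: 65.9/0.36 = 183.056; AUC_iv,0→∞ = 3880.3 + 183.056 = 4063.356 ng/mL·hr
Trapezoidal AUC_0→13 (oral capsule):
  [0→1]: (0.0+607.5)/2 × 1 = 303.75
  [1→4]: (607.5+432.5)/2 × 3 = 1560.0
  [4→7]: (432.5+161.5)/2 × 3 = 891.0
  [7→13]: (161.5+19.0)/2 × 6 = 541.5
  Sum = 3296.25 ng/mL·hr
oral capsule tail: 19.0/0.36 = 52.778; AUC_ev,0→∞ = 3296.25 + 52.778 = 3349.028 ng/mL·hr
F = (AUC_ev/D_ev)/(AUC_iv/D_iv) = (3349.028/10)/(4063.356/10) = 334.9028/406.3356 = 0.8242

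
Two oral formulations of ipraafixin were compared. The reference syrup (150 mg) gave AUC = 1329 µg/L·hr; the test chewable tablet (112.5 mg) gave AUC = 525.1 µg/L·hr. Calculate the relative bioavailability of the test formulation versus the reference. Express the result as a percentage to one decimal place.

F_rel = (AUC_test/D_test) / (AUC_ref/D_ref)
      = (525.1/112.5) / (1329/150)
      = 4.66756 / 8.86 = 0.5268 = 52.68%

F_rel = 52.7%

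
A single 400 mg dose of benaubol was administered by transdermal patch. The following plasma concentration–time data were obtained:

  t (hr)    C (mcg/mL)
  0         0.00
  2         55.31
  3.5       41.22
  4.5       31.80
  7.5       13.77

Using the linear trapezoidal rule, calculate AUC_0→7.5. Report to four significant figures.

AUC = 232.6 mcg/mL·hr

Trapezoidal AUC_0→7.5:
  [0→2]: (0.00+55.31)/2 × 2 = 55.31
  [2→3.5]: (55.31+41.22)/2 × 1.5 = 72.3975
  [3.5→4.5]: (41.22+31.80)/2 × 1 = 36.51
  [4.5→7.5]: (31.80+13.77)/2 × 3 = 68.355
  Sum = 232.5725 mcg/mL·hr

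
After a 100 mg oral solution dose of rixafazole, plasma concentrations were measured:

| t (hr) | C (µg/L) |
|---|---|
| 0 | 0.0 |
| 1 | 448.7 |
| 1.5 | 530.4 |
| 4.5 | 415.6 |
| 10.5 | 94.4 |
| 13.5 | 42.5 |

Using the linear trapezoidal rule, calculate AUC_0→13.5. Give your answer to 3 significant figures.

AUC = 3620 µg/L·hr

Trapezoidal AUC_0→13.5:
  [0→1]: (0.0+448.7)/2 × 1 = 224.35
  [1→1.5]: (448.7+530.4)/2 × 0.5 = 244.775
  [1.5→4.5]: (530.4+415.6)/2 × 3 = 1419.0
  [4.5→10.5]: (415.6+94.4)/2 × 6 = 1530.0
  [10.5→13.5]: (94.4+42.5)/2 × 3 = 205.35
  Sum = 3623.475 µg/L·hr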